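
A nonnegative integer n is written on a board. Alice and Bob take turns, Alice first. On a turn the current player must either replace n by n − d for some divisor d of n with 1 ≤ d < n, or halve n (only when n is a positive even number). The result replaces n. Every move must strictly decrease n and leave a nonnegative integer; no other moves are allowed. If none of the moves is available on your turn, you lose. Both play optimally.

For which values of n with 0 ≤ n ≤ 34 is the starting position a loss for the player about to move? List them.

0, 1, 3, 5, 7, 9, 11, 13, 15, 17, 19, 21, 23, 25, 27, 29, 31, 33

Classify positions by backward induction: terminal positions (no move available) are L. From any other position, the mover wins iff some move reaches an L.
n=0: no move → L
n=1: no move → L
n=2: reaches L-position 1 → W
n=3: only reaches 2(W), which is W → L
n=4: reaches L-position 3 → W
n=5: only reaches 4(W), which is W → L
n=6: reaches L-position 3 → W
n=7: only reaches 6(W), which is W → L
n=8: reaches L-position 7 → W
n=9: only reaches 6(W), 8(W), all W → L
n=10: reaches L-position 5 → W
n=11: only reaches 10(W), which is W → L
n=12: reaches L-position 9 → W
n=13: only reaches 12(W), which is W → L
n=14: reaches L-position 7 → W
n=15: only reaches 10(W), 12(W), 14(W), all W → L
n=16: reaches L-position 15 → W
n=17: only reaches 16(W), which is W → L
n=18: reaches L-position 9 → W
n=19: only reaches 18(W), which is W → L
n=20: reaches L-position 15 → W
n=21: only reaches 14(W), 18(W), 20(W), all W → L
n=22: reaches L-position 11 → W
n=23: only reaches 22(W), which is W → L
n=24: reaches L-position 21 → W
n=25: only reaches 20(W), 24(W), all W → L
n=26: reaches L-position 13 → W
n=27: only reaches 18(W), 24(W), 26(W), all W → L
n=28: reaches L-position 21 → W
n=29: only reaches 28(W), which is W → L
n=30: reaches L-position 15 → W
n=31: only reaches 30(W), which is W → L
n=32: reaches L-position 31 → W
n=33: only reaches 22(W), 30(W), 32(W), all W → L
n=34: reaches L-position 17 → W
The losing starting values of n are exactly the entries labelled L in this table (18 of them).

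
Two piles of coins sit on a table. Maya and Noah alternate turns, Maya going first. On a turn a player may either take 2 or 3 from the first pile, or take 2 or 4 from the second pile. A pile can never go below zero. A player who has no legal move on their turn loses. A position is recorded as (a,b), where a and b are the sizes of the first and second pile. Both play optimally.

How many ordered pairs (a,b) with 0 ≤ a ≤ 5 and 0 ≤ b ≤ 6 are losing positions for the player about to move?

15

Label each position W (a win for the player to move) or L (a loss). A position with no legal move is L; any other position is W exactly when some move reaches an L, and L when every move reaches a W.
Every move lowers a or b (never raises either), so fill the grid row by row in increasing a, and left to right within a row: each cell's successors are then already labelled.
      b=0  b=1  b=2  b=3  b=4  b=5  b=6
a=0:    L    L    W    W    W    W    L
a=1:    L    L    W    W    W    W    L
a=2:    W    W    L    L    W    W    W
a=3:    W    W    L    L    W    W    W
a=4:    W    W    W    W    L    L    W
a=5:    L    L    W    W    W    W    L
Cells with no legal move (terminal, hence L): (0,0), (0,1), (1,0), (1,1).
The remaining L cells, each justified by listing all of its moves:
(0,6): L (options (0,4)(W), (0,2)(W) are all W)
(1,6): L (options (1,4)(W), (1,2)(W) are all W)
(2,2): L (options (0,2)(W), (2,0)(W) are all W)
(2,3): L (options (0,3)(W), (2,1)(W) are all W)
(3,2): L (options (1,2)(W), (0,2)(W), (3,0)(W) are all W)
(3,3): L (options (1,3)(W), (0,3)(W), (3,1)(W) are all W)
(4,4): L (options (2,4)(W), (1,4)(W), (4,2)(W), (4,0)(W) are all W)
(4,5): L (options (2,5)(W), (1,5)(W), (4,3)(W), (4,1)(W) are all W)
(5,0): L (options (3,0)(W), (2,0)(W) are all W)
(5,1): L (options (3,1)(W), (2,1)(W) are all W)
(5,6): L (options (3,6)(W), (2,6)(W), (5,4)(W), (5,2)(W) are all W)
Every other cell has at least one move into one of the L cells above, so it is W.
L cells per row: a=0: 3, a=1: 3, a=2: 2, a=3: 2, a=4: 2, a=5: 3; total 15.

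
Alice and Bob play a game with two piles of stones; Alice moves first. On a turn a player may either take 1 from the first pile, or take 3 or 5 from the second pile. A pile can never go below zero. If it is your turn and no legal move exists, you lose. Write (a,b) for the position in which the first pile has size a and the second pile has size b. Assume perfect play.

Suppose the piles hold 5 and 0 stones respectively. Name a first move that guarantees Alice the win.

Compute win/loss labels from the base case upward. A position with no move is L. Any other position is W if it can reach an L in one move, else L.
No move ever increases a pile, so every position that can arise here has a ≤ 5 and b ≤ 0; it is enough to label the cells with 0 ≤ a ≤ 5 and 0 ≤ b ≤ 0.
Every move lowers a or b (never raises either), so fill the grid row by row in increasing a, and left to right within a row: each cell's successors are then already labelled.
      b=0
a=0:    L
a=1:    W
a=2:    L
a=3:    W
a=4:    L
a=5:    W
Cells with no legal move (terminal, hence L): (0,0).
The remaining L cells, each justified by listing all of its moves:
(2,0): L (sole option (1,0)(W) is W)
(4,0): L (sole option (3,0)(W) is W)
Every other cell has at least one move into one of the L cells above, so it is W.
From (5,0), the L positions reachable in one move are: (4,0).

Move to (4,0).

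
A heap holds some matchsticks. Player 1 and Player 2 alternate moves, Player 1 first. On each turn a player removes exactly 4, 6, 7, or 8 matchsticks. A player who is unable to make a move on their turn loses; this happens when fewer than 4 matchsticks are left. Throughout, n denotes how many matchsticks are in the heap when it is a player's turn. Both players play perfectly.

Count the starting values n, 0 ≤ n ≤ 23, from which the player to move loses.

8

Compute win/loss labels from the base case upward. A position with no move is L. Any other position is W if it can reach an L in one move, else L.
n=0: no move → L
n=1: no move → L
n=2: no move → L
n=3: no move → L
n=4: →0(L), so W
n=5: →1(L), so W
n=6: →2(L), so W
n=7: →3(L), so W
n=8: →2(L), so W
n=9: →3(L), so W
n=10: →3(L), so W
n=11: →3(L), so W
n=12: →8(W), 6(W), 5(W), 4(W) — all W, so L
n=13: →9(W), 7(W), 6(W), 5(W) — all W, so L
n=14: →10(W), 8(W), 7(W), 6(W) — all W, so L
n=15: →11(W), 9(W), 8(W), 7(W) — all W, so L
n=16: →12(L), so W
n=17: →13(L), so W
n=18: →14(L), so W
n=19: →15(L), so W
n=20: →14(L), so W
n=21: →15(L), so W
n=22: →15(L), so W
n=23: →15(L), so W
L entries with 0 ≤ n ≤ 23: n = 0, 1, 2, 3, 12, 13, 14, 15; that makes 8.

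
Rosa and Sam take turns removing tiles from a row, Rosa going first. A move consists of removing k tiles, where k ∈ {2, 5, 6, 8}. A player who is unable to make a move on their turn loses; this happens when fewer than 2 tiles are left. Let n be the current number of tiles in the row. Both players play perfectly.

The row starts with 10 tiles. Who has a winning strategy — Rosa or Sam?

Rosa wins.

Positions with no move are L. A position that does have a move is losing for the player to move precisely when every available move leads to a winning position for the opponent. Fill in the labels:
n=0: no move → L
n=1: no move → L
n=2: →0(L), so W
n=3: →1(L), so W
n=4: →2(W) only, which is W, so L
n=5: →0(L), so W
n=6: →4(L), so W
n=7: →1(L), so W
n=8: →0(L), so W
n=9: →4(L), so W
n=10: →4(L), so W
From 10 Rosa can remove 6, leaving 4, reaching an L position.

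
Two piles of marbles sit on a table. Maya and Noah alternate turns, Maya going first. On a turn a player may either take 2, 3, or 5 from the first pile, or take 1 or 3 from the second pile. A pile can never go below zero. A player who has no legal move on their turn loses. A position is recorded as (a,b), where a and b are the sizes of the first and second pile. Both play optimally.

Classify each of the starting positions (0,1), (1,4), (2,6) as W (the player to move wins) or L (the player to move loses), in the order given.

Compute win/loss labels from the base case upward. A position with no move is L. Any other position is W if it can reach an L in one move, else L.
No move ever increases a pile, so every position that can arise here has a ≤ 2 and b ≤ 6; it is enough to label the cells with 0 ≤ a ≤ 2 and 0 ≤ b ≤ 6.
Every move lowers a or b (never raises either), so fill the grid row by row in increasing a, and left to right within a row: each cell's successors are then already labelled.
      b=0  b=1  b=2  b=3  b=4  b=5  b=6
a=0:    L    W    L    W    L    W    L
a=1:    L    W    L    W    L    W    L
a=2:    W    L    W    L    W    L    W
Cells with no legal move (terminal, hence L): (0,0), (1,0).
The remaining L cells, each justified by listing all of its moves:
(0,2): L (sole option (0,1)(W) is W)
(0,4): L (options (0,3)(W), (0,1)(W) are all W)
(0,6): L (options (0,5)(W), (0,3)(W) are all W)
(1,2): L (sole option (1,1)(W) is W)
(1,4): L (options (1,3)(W), (1,1)(W) are all W)
(1,6): L (options (1,5)(W), (1,3)(W) are all W)
(2,1): L (options (0,1)(W), (2,0)(W) are all W)
(2,3): L (options (0,3)(W), (2,2)(W), (2,0)(W) are all W)
(2,5): L (options (0,5)(W), (2,4)(W), (2,2)(W) are all W)
Every other cell has at least one move into one of the L cells above, so it is W.
(0,1): the move to (0,0) reaches an L cell, so W
(1,4): one of the L cells justified above, so L
(2,6): the move to (0,6) reaches an L cell, so W

(0,1): W, (1,4): L, (2,6): W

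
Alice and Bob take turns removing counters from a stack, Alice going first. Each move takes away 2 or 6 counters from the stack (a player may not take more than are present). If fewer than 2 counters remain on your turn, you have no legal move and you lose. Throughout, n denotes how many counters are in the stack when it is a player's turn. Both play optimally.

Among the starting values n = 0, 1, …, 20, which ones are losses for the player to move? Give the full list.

Build the W/L table. Terminal = L. A non-terminal position is W if it has a move to some L; otherwise it is L.
n=0: no move → L
n=1: no move → L
n=2: W (go to 0, an L position)
n=3: W (go to 1, an L position)
n=4: L (sole option 2(W) is W)
n=5: L (sole option 3(W) is W)
n=6: W (go to 4, an L position)
n=7: W (go to 5, an L position)
n=8: L (options 6(W), 2(W) are all W)
n=9: L (options 7(W), 3(W) are all W)
n=10: W (go to 8, an L position)
n=11: W (go to 9, an L position)
n=12: L (options 10(W), 6(W) are all W)
n=13: L (options 11(W), 7(W) are all W)
n=14: W (go to 12, an L position)
n=15: W (go to 13, an L position)
n=16: L (options 14(W), 10(W) are all W)
n=17: L (options 15(W), 11(W) are all W)
n=18: W (go to 16, an L position)
n=19: W (go to 17, an L position)
n=20: L (options 18(W), 14(W) are all W)
Reading off the rows marked L gives the requested list; there are 11 such values of n.

0, 1, 4, 5, 8, 9, 12, 13, 16, 17, 20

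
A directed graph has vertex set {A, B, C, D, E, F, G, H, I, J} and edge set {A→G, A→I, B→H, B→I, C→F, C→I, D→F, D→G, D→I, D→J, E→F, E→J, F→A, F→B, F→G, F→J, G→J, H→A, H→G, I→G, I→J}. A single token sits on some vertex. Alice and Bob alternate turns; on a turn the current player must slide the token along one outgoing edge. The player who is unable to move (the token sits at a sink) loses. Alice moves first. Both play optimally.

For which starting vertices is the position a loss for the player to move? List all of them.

A, B, C, J

Classify positions by backward induction: terminal positions (no move available) are L. From any other position, the mover wins iff some move reaches an L.
Every edge goes from a vertex to one that appears earlier in the order J, G, I, A, H, B, F, E, D, C, so processing vertices in that order labels each vertex after all of its successors.
J: no outgoing edge → L
G: W (go to J, an L position)
I: W (go to J, an L position)
A: L (options I(W), G(W) are all W)
H: W (go to A, an L position)
B: L (options H(W), I(W) are all W)
F: W (go to B, an L position)
E: W (go to J, an L position)
D: W (go to J, an L position)
C: L (options F(W), I(W) are all W)
Reading off the rows marked L gives the requested list; there are 4 such vertices.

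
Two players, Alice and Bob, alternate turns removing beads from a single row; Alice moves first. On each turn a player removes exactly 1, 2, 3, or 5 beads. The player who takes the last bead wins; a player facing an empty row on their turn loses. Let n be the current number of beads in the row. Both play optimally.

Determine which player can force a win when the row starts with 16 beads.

Positions with no move are L. A position that does have a move is losing for the player to move precisely when every available move leads to a winning position for the opponent. Fill in the labels:
n=0: no move → L
n=1: W (go to 0, an L position)
n=2: W (go to 0, an L position)
n=3: W (go to 0, an L position)
n=4: L (options 3(W), 2(W), 1(W) are all W)
n=5: W (go to 4, an L position)
n=6: W (go to 4, an L position)
n=7: W (go to 4, an L position)
n=8: L (options 7(W), 6(W), 5(W), 3(W) are all W)
n=9: W (go to 8, an L position)
n=10: W (go to 8, an L position)
n=11: W (go to 8, an L position)
n=12: L (options 11(W), 10(W), 9(W), 7(W) are all W)
n=13: W (go to 12, an L position)
n=14: W (go to 12, an L position)
n=15: W (go to 12, an L position)
n=16: L (options 15(W), 14(W), 13(W), 11(W) are all W)
The starting position 16 is L: whatever Alice does, the opponent receives a W position.

Bob wins.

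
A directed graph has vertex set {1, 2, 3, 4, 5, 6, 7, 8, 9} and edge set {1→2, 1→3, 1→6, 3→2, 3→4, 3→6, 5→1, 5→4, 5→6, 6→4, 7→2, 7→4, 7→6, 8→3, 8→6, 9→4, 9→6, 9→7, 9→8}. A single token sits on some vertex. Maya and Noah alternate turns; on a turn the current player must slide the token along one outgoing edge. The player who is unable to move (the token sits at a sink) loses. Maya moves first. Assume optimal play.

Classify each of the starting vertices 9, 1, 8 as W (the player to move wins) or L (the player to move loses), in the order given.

9: W, 1: W, 8: L

Compute win/loss labels from the base case upward. A position with no move is L. Any other position is W if it can reach an L in one move, else L.
Every edge goes from a vertex to one that appears earlier in the order 4, 2, 6, 3, 7, 8, 1, 9, 5, so processing vertices in that order labels each vertex after all of its successors.
4: no outgoing edge → L
2: no outgoing edge → L
6: W (go to 4, an L position)
3: W (go to 2, an L position)
7: W (go to 2, an L position)
8: L (options 3(W), 6(W) are all W)
1: W (go to 2, an L position)
9: W (go to 8, an L position)
5: W (go to 4, an L position)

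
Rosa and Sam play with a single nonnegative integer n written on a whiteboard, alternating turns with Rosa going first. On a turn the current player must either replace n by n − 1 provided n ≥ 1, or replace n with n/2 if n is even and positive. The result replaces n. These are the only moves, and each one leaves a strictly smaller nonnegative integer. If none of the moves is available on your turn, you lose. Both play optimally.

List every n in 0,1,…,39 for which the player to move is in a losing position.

0, 2, 5, 7, 9, 11, 13, 15, 17, 19, 21, 23, 25, 27, 29, 31, 33, 35, 37, 39

Positions with no move are L. A position that does have a move is losing for the player to move precisely when every available move leads to a winning position for the opponent. Fill in the labels:
n=0: no move → L
n=1: reaches L-position 0 → W
n=2: only reaches 1(W), which is W → L
n=3: reaches L-position 2 → W
n=4: reaches L-position 2 → W
n=5: only reaches 4(W), which is W → L
n=6: reaches L-position 5 → W
n=7: only reaches 6(W), which is W → L
n=8: reaches L-position 7 → W
n=9: only reaches 8(W), which is W → L
n=10: reaches L-position 5 → W
n=11: only reaches 10(W), which is W → L
n=12: reaches L-position 11 → W
n=13: only reaches 12(W), which is W → L
n=14: reaches L-position 7 → W
n=15: only reaches 14(W), which is W → L
n=16: reaches L-position 15 → W
n=17: only reaches 16(W), which is W → L
n=18: reaches L-position 9 → W
n=19: only reaches 18(W), which is W → L
n=20: reaches L-position 19 → W
n=21: only reaches 20(W), which is W → L
n=22: reaches L-position 11 → W
n=23: only reaches 22(W), which is W → L
n=24: reaches L-position 23 → W
n=25: only reaches 24(W), which is W → L
n=26: reaches L-position 13 → W
n=27: only reaches 26(W), which is W → L
n=28: reaches L-position 27 → W
n=29: only reaches 28(W), which is W → L
n=30: reaches L-position 15 → W
n=31: only reaches 30(W), which is W → L
n=32: reaches L-position 31 → W
n=33: only reaches 32(W), which is W → L
n=34: reaches L-position 17 → W
n=35: only reaches 34(W), which is W → L
n=36: reaches L-position 35 → W
n=37: only reaches 36(W), which is W → L
n=38: reaches L-position 19 → W
n=39: only reaches 38(W), which is W → L
The losing starting values of n are exactly the entries labelled L in this table (20 of them).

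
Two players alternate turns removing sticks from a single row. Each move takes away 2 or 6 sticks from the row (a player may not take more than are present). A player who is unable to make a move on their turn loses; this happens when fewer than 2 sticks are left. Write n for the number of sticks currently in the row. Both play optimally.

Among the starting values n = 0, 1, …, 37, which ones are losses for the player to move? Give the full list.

Compute win/loss labels from the base case upward. A position with no move is L. Any other position is W if it can reach an L in one move, else L.
n=0: no move → L
n=1: no move → L
n=2: W (go to 0, an L position)
n=3: W (go to 1, an L position)
n=4: L (sole option 2(W) is W)
n=5: L (sole option 3(W) is W)
n=6: W (go to 4, an L position)
n=7: W (go to 5, an L position)
n=8: L (options 6(W), 2(W) are all W)
n=9: L (options 7(W), 3(W) are all W)
n=10: W (go to 8, an L position)
n=11: W (go to 9, an L position)
n=12: L (options 10(W), 6(W) are all W)
n=13: L (options 11(W), 7(W) are all W)
n=14: W (go to 12, an L position)
n=15: W (go to 13, an L position)
n=16: L (options 14(W), 10(W) are all W)
n=17: L (options 15(W), 11(W) are all W)
n=18: W (go to 16, an L position)
n=19: W (go to 17, an L position)
n=20: L (options 18(W), 14(W) are all W)
n=21: L (options 19(W), 15(W) are all W)
n=22: W (go to 20, an L position)
n=23: W (go to 21, an L position)
n=24: L (options 22(W), 18(W) are all W)
n=25: L (options 23(W), 19(W) are all W)
n=26: W (go to 24, an L position)
n=27: W (go to 25, an L position)
n=28: L (options 26(W), 22(W) are all W)
n=29: L (options 27(W), 23(W) are all W)
n=30: W (go to 28, an L position)
n=31: W (go to 29, an L position)
n=32: L (options 30(W), 26(W) are all W)
n=33: L (options 31(W), 27(W) are all W)
n=34: W (go to 32, an L position)
n=35: W (go to 33, an L position)
n=36: L (options 34(W), 30(W) are all W)
n=37: L (options 35(W), 31(W) are all W)
Reading off the rows marked L gives the requested list; there are 20 such values of n.

0, 1, 4, 5, 8, 9, 12, 13, 16, 17, 20, 21, 24, 25, 28, 29, 32, 33, 36, 37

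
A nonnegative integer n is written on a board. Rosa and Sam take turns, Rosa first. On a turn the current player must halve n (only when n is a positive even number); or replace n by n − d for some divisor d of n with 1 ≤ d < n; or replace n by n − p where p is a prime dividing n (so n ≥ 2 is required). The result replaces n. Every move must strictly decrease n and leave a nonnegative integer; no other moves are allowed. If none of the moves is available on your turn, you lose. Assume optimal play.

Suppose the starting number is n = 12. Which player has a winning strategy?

Work bottom-up. With no move the player to move loses. Otherwise the position is W if at least one move leads to an L position for the opponent, and L if every move leads to a W.
n=0: no move → L
n=1: no move → L
n=2: can move to 0, which is L ⇒ W
n=3: can move to 0, which is L ⇒ W
n=4: moves to 2(W), 3(W); every one is W ⇒ L
n=5: can move to 0, which is L ⇒ W
n=6: can move to 4, which is L ⇒ W
n=7: can move to 0, which is L ⇒ W
n=8: can move to 4, which is L ⇒ W
n=9: moves to 6(W), 8(W); every one is W ⇒ L
n=10: can move to 9, which is L ⇒ W
n=11: can move to 0, which is L ⇒ W
n=12: can move to 9, which is L ⇒ W
The starting position 12 is W: Rosa should move to 9, handing over an L position.

Rosa wins.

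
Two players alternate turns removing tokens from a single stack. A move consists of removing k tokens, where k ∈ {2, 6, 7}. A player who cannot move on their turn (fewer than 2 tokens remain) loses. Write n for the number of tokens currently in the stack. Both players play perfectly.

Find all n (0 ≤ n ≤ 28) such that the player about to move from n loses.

0, 1, 4, 5, 9, 13, 14, 17, 18, 22, 26, 27

Work bottom-up. With no move the player to move loses. Otherwise the position is W if at least one move leads to an L position for the opponent, and L if every move leads to a W.
n=0: no move → L
n=1: no move → L
n=2: W (go to 0, an L position)
n=3: W (go to 1, an L position)
n=4: L (sole option 2(W) is W)
n=5: L (sole option 3(W) is W)
n=6: W (go to 4, an L position)
n=7: W (go to 5, an L position)
n=8: W (go to 1, an L position)
n=9: L (options 7(W), 3(W), 2(W) are all W)
n=10: W (go to 4, an L position)
n=11: W (go to 9, an L position)
n=12: W (go to 5, an L position)
n=13: L (options 11(W), 7(W), 6(W) are all W)
n=14: L (options 12(W), 8(W), 7(W) are all W)
n=15: W (go to 13, an L position)
n=16: W (go to 14, an L position)
n=17: L (options 15(W), 11(W), 10(W) are all W)
n=18: L (options 16(W), 12(W), 11(W) are all W)
n=19: W (go to 17, an L position)
n=20: W (go to 18, an L position)
n=21: W (go to 14, an L position)
n=22: L (options 20(W), 16(W), 15(W) are all W)
n=23: W (go to 17, an L position)
n=24: W (go to 22, an L position)
n=25: W (go to 18, an L position)
n=26: L (options 24(W), 20(W), 19(W) are all W)
n=27: L (options 25(W), 21(W), 20(W) are all W)
n=28: W (go to 26, an L position)
Reading off the rows marked L gives the requested list; there are 12 such values of n.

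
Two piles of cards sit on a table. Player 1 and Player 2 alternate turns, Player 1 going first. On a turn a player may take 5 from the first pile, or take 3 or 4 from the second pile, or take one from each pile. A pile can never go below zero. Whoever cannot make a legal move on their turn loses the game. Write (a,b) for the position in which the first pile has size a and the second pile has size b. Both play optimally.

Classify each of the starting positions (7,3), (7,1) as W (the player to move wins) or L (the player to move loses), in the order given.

(7,3): W, (7,1): L

Work bottom-up. With no move the player to move loses. Otherwise the position is W if at least one move leads to an L position for the opponent, and L if every move leads to a W.
No move ever increases a pile, so every position that can arise here has a ≤ 7 and b ≤ 3; it is enough to label the cells with 0 ≤ a ≤ 7 and 0 ≤ b ≤ 3.
Every move lowers a or b (never raises either), so fill the grid row by row in increasing a, and left to right within a row: each cell's successors are then already labelled.
      b=0  b=1  b=2  b=3
a=0:    L    L    L    W
a=1:    L    W    W    W
a=2:    L    W    L    W
a=3:    L    W    L    W
a=4:    L    W    L    W
a=5:    W    W    W    W
a=6:    W    L    L    L
a=7:    W    L    W    W
Cells with no legal move (terminal, hence L): (0,0), (0,1), (0,2), (1,0), (2,0), (3,0), (4,0).
The remaining L cells, each justified by listing all of its moves:
(2,2): only reaches (1,1)(W), which is W → L
(3,2): only reaches (2,1)(W), which is W → L
(4,2): only reaches (3,1)(W), which is W → L
(6,1): only reaches (1,1)(W), (5,0)(W), all W → L
(6,2): only reaches (1,2)(W), (5,1)(W), all W → L
(6,3): only reaches (1,3)(W), (6,0)(W), (5,2)(W), all W → L
(7,1): only reaches (2,1)(W), (6,0)(W), all W → L
Every other cell has at least one move into one of the L cells above, so it is W.
(7,3): the move to (6,2) reaches an L cell, so W
(7,1): one of the L cells justified above, so L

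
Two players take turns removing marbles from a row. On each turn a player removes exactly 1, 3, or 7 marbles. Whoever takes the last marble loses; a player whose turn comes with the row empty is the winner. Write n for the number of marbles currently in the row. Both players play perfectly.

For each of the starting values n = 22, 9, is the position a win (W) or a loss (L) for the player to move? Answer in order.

22: W, 9: L

Build the W/L table. Terminal = W. A non-terminal position is W if it has a move to some L; otherwise it is L.
n=0: no move; the opponent has just taken the last marble and therefore loses → W
n=1: L (sole option 0(W) is W)
n=2: W (go to 1, an L position)
n=3: L (options 2(W), 0(W) are all W)
n=4: W (go to 3, an L position)
n=5: L (options 4(W), 2(W) are all W)
n=6: W (go to 5, an L position)
n=7: L (options 6(W), 4(W), 0(W) are all W)
n=8: W (go to 7, an L position)
n=9: L (options 8(W), 6(W), 2(W) are all W)
n=10: W (go to 9, an L position)
n=11: L (options 10(W), 8(W), 4(W) are all W)
n=12: W (go to 11, an L position)
n=13: L (options 12(W), 10(W), 6(W) are all W)
n=14: W (go to 13, an L position)
n=15: L (options 14(W), 12(W), 8(W) are all W)
n=16: W (go to 15, an L position)
n=17: L (options 16(W), 14(W), 10(W) are all W)
n=18: W (go to 17, an L position)
n=19: L (options 18(W), 16(W), 12(W) are all W)
n=20: W (go to 19, an L position)
n=21: L (options 20(W), 18(W), 14(W) are all W)
n=22: W (go to 21, an L position)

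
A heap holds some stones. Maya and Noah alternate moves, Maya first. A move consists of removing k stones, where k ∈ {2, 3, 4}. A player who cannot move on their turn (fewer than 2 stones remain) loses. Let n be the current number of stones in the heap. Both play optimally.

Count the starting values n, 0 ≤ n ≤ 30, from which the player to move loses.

11

Work bottom-up. With no move the player to move loses. Otherwise the position is W if at least one move leads to an L position for the opponent, and L if every move leads to a W.
n=0: no move → L
n=1: no move → L
n=2: →0(L), so W
n=3: →1(L), so W
n=4: →1(L), so W
n=5: →1(L), so W
n=6: →4(W), 3(W), 2(W) — all W, so L
n=7: →5(W), 4(W), 3(W) — all W, so L
n=8: →6(L), so W
n=9: →7(L), so W
n=10: →7(L), so W
n=11: →7(L), so W
n=12: →10(W), 9(W), 8(W) — all W, so L
n=13: →11(W), 10(W), 9(W) — all W, so L
n=14: →12(L), so W
n=15: →13(L), so W
n=16: →13(L), so W
n=17: →13(L), so W
n=18: →16(W), 15(W), 14(W) — all W, so L
n=19: →17(W), 16(W), 15(W) — all W, so L
n=20: →18(L), so W
n=21: →19(L), so W
n=22: →19(L), so W
n=23: →19(L), so W
n=24: →22(W), 21(W), 20(W) — all W, so L
n=25: →23(W), 22(W), 21(W) — all W, so L
n=26: →24(L), so W
n=27: →25(L), so W
n=28: →25(L), so W
n=29: →25(L), so W
n=30: →28(W), 27(W), 26(W) — all W, so L
L entries with 0 ≤ n ≤ 30: n = 0, 1, 6, 7, 12, 13, 18, 19, 24, 25, 30; that makes 11.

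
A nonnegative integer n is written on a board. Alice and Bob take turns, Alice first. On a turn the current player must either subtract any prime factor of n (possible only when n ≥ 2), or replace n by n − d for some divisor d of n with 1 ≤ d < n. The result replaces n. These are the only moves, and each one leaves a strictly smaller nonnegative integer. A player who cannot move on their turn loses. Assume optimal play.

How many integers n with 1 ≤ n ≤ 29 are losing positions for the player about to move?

6

Classify positions by backward induction: terminal positions (no move available) are L. From any other position, the mover wins iff some move reaches an L.
n=0: no move → L
n=1: no move → L
n=2: W (go to 0, an L position)
n=3: W (go to 0, an L position)
n=4: L (options 2(W), 3(W) are all W)
n=5: W (go to 0, an L position)
n=6: W (go to 4, an L position)
n=7: W (go to 0, an L position)
n=8: W (go to 4, an L position)
n=9: L (options 6(W), 8(W) are all W)
n=10: W (go to 9, an L position)
n=11: W (go to 0, an L position)
n=12: W (go to 9, an L position)
n=13: W (go to 0, an L position)
n=14: L (options 7(W), 12(W), 13(W) are all W)
n=15: W (go to 14, an L position)
n=16: W (go to 14, an L position)
n=17: W (go to 0, an L position)
n=18: W (go to 9, an L position)
n=19: W (go to 0, an L position)
n=20: L (options 10(W), 15(W), 16(W), 18(W), 19(W) are all W)
n=21: W (go to 14, an L position)
n=22: W (go to 20, an L position)
n=23: W (go to 0, an L position)
n=24: W (go to 20, an L position)
n=25: W (go to 20, an L position)
n=26: L (options 13(W), 24(W), 25(W) are all W)
n=27: W (go to 26, an L position)
n=28: W (go to 14, an L position)
n=29: W (go to 0, an L position)
L entries with 1 ≤ n ≤ 29 (n=0 is outside the asked range and is not counted): n = 1, 4, 9, 14, 20, 26; that makes 6.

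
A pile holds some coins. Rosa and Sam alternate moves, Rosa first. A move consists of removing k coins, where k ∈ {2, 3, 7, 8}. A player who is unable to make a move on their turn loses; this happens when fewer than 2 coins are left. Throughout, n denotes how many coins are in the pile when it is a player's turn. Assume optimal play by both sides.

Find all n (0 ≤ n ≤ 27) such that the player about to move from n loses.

Label each position W (a win for the player to move) or L (a loss). A position with no legal move is L; any other position is W exactly when some move reaches an L, and L when every move reaches a W.
n=0: no move → L
n=1: no move → L
n=2: reaches L-position 0 → W
n=3: reaches L-position 1 → W
n=4: reaches L-position 1 → W
n=5: only reaches 3(W), 2(W), all W → L
n=6: only reaches 4(W), 3(W), all W → L
n=7: reaches L-position 5 → W
n=8: reaches L-position 6 → W
n=9: reaches L-position 6 → W
n=10: only reaches 8(W), 7(W), 3(W), 2(W), all W → L
n=11: only reaches 9(W), 8(W), 4(W), 3(W), all W → L
n=12: reaches L-position 10 → W
n=13: reaches L-position 11 → W
n=14: reaches L-position 11 → W
n=15: only reaches 13(W), 12(W), 8(W), 7(W), all W → L
n=16: only reaches 14(W), 13(W), 9(W), 8(W), all W → L
n=17: reaches L-position 15 → W
n=18: reaches L-position 16 → W
n=19: reaches L-position 16 → W
n=20: only reaches 18(W), 17(W), 13(W), 12(W), all W → L
n=21: only reaches 19(W), 18(W), 14(W), 13(W), all W → L
n=22: reaches L-position 20 → W
n=23: reaches L-position 21 → W
n=24: reaches L-position 21 → W
n=25: only reaches 23(W), 22(W), 18(W), 17(W), all W → L
n=26: only reaches 24(W), 23(W), 19(W), 18(W), all W → L
n=27: reaches L-position 25 → W
The losing starting values of n are exactly the entries labelled L in this table (12 of them).

0, 1, 5, 6, 10, 11, 15, 16, 20, 21, 25, 26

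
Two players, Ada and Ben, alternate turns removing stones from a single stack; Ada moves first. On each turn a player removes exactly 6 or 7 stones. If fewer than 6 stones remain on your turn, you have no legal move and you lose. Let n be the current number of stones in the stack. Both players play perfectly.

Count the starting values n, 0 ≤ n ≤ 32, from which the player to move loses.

Build the W/L table. Terminal = L. A non-terminal position is W if it has a move to some L; otherwise it is L.
n=0: no move → L
n=1: no move → L
n=2: no move → L
n=3: no move → L
n=4: no move → L
n=5: no move → L
n=6: reaches L-position 0 → W
n=7: reaches L-position 1 → W
n=8: reaches L-position 2 → W
n=9: reaches L-position 3 → W
n=10: reaches L-position 4 → W
n=11: reaches L-position 5 → W
n=12: reaches L-position 5 → W
n=13: only reaches 7(W), 6(W), all W → L
n=14: only reaches 8(W), 7(W), all W → L
n=15: only reaches 9(W), 8(W), all W → L
n=16: only reaches 10(W), 9(W), all W → L
n=17: only reaches 11(W), 10(W), all W → L
n=18: only reaches 12(W), 11(W), all W → L
n=19: reaches L-position 13 → W
n=20: reaches L-position 14 → W
n=21: reaches L-position 15 → W
n=22: reaches L-position 16 → W
n=23: reaches L-position 17 → W
n=24: reaches L-position 18 → W
n=25: reaches L-position 18 → W
n=26: only reaches 20(W), 19(W), all W → L
n=27: only reaches 21(W), 20(W), all W → L
n=28: only reaches 22(W), 21(W), all W → L
n=29: only reaches 23(W), 22(W), all W → L
n=30: only reaches 24(W), 23(W), all W → L
n=31: only reaches 25(W), 24(W), all W → L
n=32: reaches L-position 26 → W
L entries with 0 ≤ n ≤ 32: n = 0, 1, 2, 3, 4, 5, 13, 14, 15, 16, 17, 18, 26, 27, 28, 29, 30, 31; that makes 18.

18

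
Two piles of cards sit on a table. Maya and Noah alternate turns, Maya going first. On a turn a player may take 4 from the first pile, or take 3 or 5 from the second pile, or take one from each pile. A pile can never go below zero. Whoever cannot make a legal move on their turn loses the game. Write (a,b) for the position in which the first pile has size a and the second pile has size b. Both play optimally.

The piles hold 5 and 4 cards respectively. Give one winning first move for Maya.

Label each position W (a win for the player to move) or L (a loss). A position with no legal move is L; any other position is W exactly when some move reaches an L, and L when every move reaches a W.
No move ever increases a pile, so every position that can arise here has a ≤ 5 and b ≤ 4; it is enough to label the cells with 0 ≤ a ≤ 5 and 0 ≤ b ≤ 4.
Every move lowers a or b (never raises either), so fill the grid row by row in increasing a, and left to right within a row: each cell's successors are then already labelled.
      b=0  b=1  b=2  b=3  b=4
a=0:    L    L    L    W    W
a=1:    L    W    W    W    L
a=2:    L    W    L    W    L
a=3:    L    W    L    W    L
a=4:    W    W    W    W    L
a=5:    W    L    L    L    W
Cells with no legal move (terminal, hence L): (0,0), (0,1), (0,2), (1,0), (2,0), (3,0).
The remaining L cells, each justified by listing all of its moves:
(1,4): →(1,1)(W), (0,3)(W) — all W, so L
(2,2): →(1,1)(W) only, which is W, so L
(2,4): →(2,1)(W), (1,3)(W) — all W, so L
(3,2): →(2,1)(W) only, which is W, so L
(3,4): →(3,1)(W), (2,3)(W) — all W, so L
(4,4): →(0,4)(W), (4,1)(W), (3,3)(W) — all W, so L
(5,1): →(1,1)(W), (4,0)(W) — all W, so L
(5,2): →(1,2)(W), (4,1)(W) — all W, so L
(5,3): →(1,3)(W), (5,0)(W), (4,2)(W) — all W, so L
Every other cell has at least one move into one of the L cells above, so it is W.
From (5,4), the L positions reachable in one move are: (1,4), (5,1). Any move reaching one of these is winning.

Move to (1,4).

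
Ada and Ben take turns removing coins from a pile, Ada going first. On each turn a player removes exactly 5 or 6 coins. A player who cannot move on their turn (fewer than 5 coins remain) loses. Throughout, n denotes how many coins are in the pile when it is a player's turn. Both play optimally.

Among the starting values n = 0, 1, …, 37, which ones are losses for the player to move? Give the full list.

0, 1, 2, 3, 4, 11, 12, 13, 14, 15, 22, 23, 24, 25, 26, 33, 34, 35, 36, 37

Label each position W (a win for the player to move) or L (a loss). A position with no legal move is L; any other position is W exactly when some move reaches an L, and L when every move reaches a W.
n=0: no move → L
n=1: no move → L
n=2: no move → L
n=3: no move → L
n=4: no move → L
n=5: reaches L-position 0 → W
n=6: reaches L-position 1 → W
n=7: reaches L-position 2 → W
n=8: reaches L-position 3 → W
n=9: reaches L-position 4 → W
n=10: reaches L-position 4 → W
n=11: only reaches 6(W), 5(W), all W → L
n=12: only reaches 7(W), 6(W), all W → L
n=13: only reaches 8(W), 7(W), all W → L
n=14: only reaches 9(W), 8(W), all W → L
n=15: only reaches 10(W), 9(W), all W → L
n=16: reaches L-position 11 → W
n=17: reaches L-position 12 → W
n=18: reaches L-position 13 → W
n=19: reaches L-position 14 → W
n=20: reaches L-position 15 → W
n=21: reaches L-position 15 → W
n=22: only reaches 17(W), 16(W), all W → L
n=23: only reaches 18(W), 17(W), all W → L
n=24: only reaches 19(W), 18(W), all W → L
n=25: only reaches 20(W), 19(W), all W → L
n=26: only reaches 21(W), 20(W), all W → L
n=27: reaches L-position 22 → W
n=28: reaches L-position 23 → W
n=29: reaches L-position 24 → W
n=30: reaches L-position 25 → W
n=31: reaches L-position 26 → W
n=32: reaches L-position 26 → W
n=33: only reaches 28(W), 27(W), all W → L
n=34: only reaches 29(W), 28(W), all W → L
n=35: only reaches 30(W), 29(W), all W → L
n=36: only reaches 31(W), 30(W), all W → L
n=37: only reaches 32(W), 31(W), all W → L
The losing starting values of n are exactly the entries labelled L in this table (20 of them).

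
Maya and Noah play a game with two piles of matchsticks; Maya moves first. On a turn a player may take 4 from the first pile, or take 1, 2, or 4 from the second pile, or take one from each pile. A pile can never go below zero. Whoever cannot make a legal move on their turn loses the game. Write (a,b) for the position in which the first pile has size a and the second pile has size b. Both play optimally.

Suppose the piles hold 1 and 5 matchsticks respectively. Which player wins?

Positions with no move are L. A position that does have a move is losing for the player to move precisely when every available move leads to a winning position for the opponent. Fill in the labels:
No move ever increases a pile, so every position that can arise here has a ≤ 1 and b ≤ 5; it is enough to label the cells with 0 ≤ a ≤ 1 and 0 ≤ b ≤ 5.
Every move lowers a or b (never raises either), so fill the grid row by row in increasing a, and left to right within a row: each cell's successors are then already labelled.
      b=0  b=1  b=2  b=3  b=4  b=5
a=0:    L    W    W    L    W    W
a=1:    L    W    W    L    W    W
Cells with no legal move (terminal, hence L): (0,0), (1,0).
The remaining L cells, each justified by listing all of its moves:
(0,3): →(0,2)(W), (0,1)(W) — all W, so L
(1,3): →(1,2)(W), (1,1)(W), (0,2)(W) — all W, so L
Every other cell has at least one move into one of the L cells above, so it is W.
From (1,5) Maya can move to (1,3), reaching an L position.

Maya wins.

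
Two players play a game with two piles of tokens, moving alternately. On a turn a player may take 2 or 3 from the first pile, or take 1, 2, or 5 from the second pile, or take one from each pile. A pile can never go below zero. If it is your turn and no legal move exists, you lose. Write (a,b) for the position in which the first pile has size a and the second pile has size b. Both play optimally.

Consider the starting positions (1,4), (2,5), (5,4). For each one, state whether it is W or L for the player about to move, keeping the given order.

(1,4): W, (2,5): L, (5,4): W

Positions with no move are L. A position that does have a move is losing for the player to move precisely when every available move leads to a winning position for the opponent. Fill in the labels:
No move ever increases a pile, so every position that can arise here has a ≤ 5 and b ≤ 5; it is enough to label the cells with 0 ≤ a ≤ 5 and 0 ≤ b ≤ 5.
Every move lowers a or b (never raises either), so fill the grid row by row in increasing a, and left to right within a row: each cell's successors are then already labelled.
      b=0  b=1  b=2  b=3  b=4  b=5
a=0:    L    W    W    L    W    W
a=1:    L    W    W    L    W    W
a=2:    W    W    L    W    W    L
a=3:    W    L    W    W    L    W
a=4:    W    L    W    W    L    W
a=5:    L    W    W    L    W    W
Cells with no legal move (terminal, hence L): (0,0), (1,0).
The remaining L cells, each justified by listing all of its moves:
(0,3): L (options (0,2)(W), (0,1)(W) are all W)
(1,3): L (options (1,2)(W), (1,1)(W), (0,2)(W) are all W)
(2,2): L (options (0,2)(W), (2,1)(W), (2,0)(W), (1,1)(W) are all W)
(2,5): L (options (0,5)(W), (2,4)(W), (2,3)(W), (2,0)(W), (1,4)(W) are all W)
(3,1): L (options (1,1)(W), (0,1)(W), (3,0)(W), (2,0)(W) are all W)
(3,4): L (options (1,4)(W), (0,4)(W), (3,3)(W), (3,2)(W), (2,3)(W) are all W)
(4,1): L (options (2,1)(W), (1,1)(W), (4,0)(W), (3,0)(W) are all W)
(4,4): L (options (2,4)(W), (1,4)(W), (4,3)(W), (4,2)(W), (3,3)(W) are all W)
(5,0): L (options (3,0)(W), (2,0)(W) are all W)
(5,3): L (options (3,3)(W), (2,3)(W), (5,2)(W), (5,1)(W), (4,2)(W) are all W)
Every other cell has at least one move into one of the L cells above, so it is W.
(1,4): the move to (1,3) reaches an L cell, so W
(2,5): one of the L cells justified above, so L
(5,4): the move to (3,4) reaches an L cell, so W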